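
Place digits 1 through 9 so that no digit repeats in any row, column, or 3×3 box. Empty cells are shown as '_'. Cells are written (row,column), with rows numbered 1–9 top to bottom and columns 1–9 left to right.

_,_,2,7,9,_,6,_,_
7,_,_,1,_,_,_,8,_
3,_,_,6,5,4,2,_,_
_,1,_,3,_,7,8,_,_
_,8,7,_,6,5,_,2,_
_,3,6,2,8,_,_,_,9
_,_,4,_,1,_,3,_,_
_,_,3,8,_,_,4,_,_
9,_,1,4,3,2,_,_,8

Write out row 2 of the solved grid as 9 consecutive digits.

(2,5) = 2: row 2 has {1,7,8}; col 5 has {1,3,5,6,8,9}; box has {1,4,5,6,7,9} → only 2 remains.
(2,6) = 3: row 2 has {1,2,7,8}; col 6 has {2,4,5,7}; box has {1,2,4,5,6,7,9} → only 3 remains.
(3,2) = 9 (sole candidate).
(3,3) = 8 (sole candidate).
(4,5) = 4 (sole candidate).
(5,1) = 4 (sole candidate).
(5,4) = 9 (sole candidate).
(5,7) = 1 (sole candidate).
(5,9) = 3 (sole candidate).
(6,1) = 5 (sole candidate).
(6,6) = 1 (sole candidate).
(6,7) = 7 (sole candidate).
(6,8) = 4 (sole candidate).
(7,4) = 5 (sole candidate).
(8,5) = 7 (sole candidate).
(9,7) = 5 (sole candidate).
(1,1) = 1 (sole candidate).
(1,6) = 8 (sole candidate).
(2,3) = 5: row 2 has {1,2,3,7,8}; col 3 has {1,2,3,4,6,7,8}; box has {1,2,3,7,8,9} → only 5 remains.
(2,7) = 9: row 2 has {1,2,3,5,7,8}; col 7 has {1,2,3,4,5,6,7,8}; box has {2,6,8} → only 9 remains.
(2,9) = 4: row 2 has {1,2,3,5,7,8,9}; col 9 has {3,8,9}; box has {2,6,8,9} → only 4 remains.
(4,1) = 2 (sole candidate).
(4,3) = 9 (sole candidate).
(8,1) = 6 (sole candidate).
(8,6) = 9 (sole candidate).
(8,8) = 1 (sole candidate).
(8,9) = 2 (sole candidate).
(9,2) = 7 (sole candidate).
(9,8) = 6 (sole candidate).
(1,2) = 4 (sole candidate).
(1,9) = 5 (sole candidate).
(2,2) = 6: row 2 has {1,2,3,4,5,7,8,9}; col 2 has {1,3,4,7,8,9}; box has {1,2,3,4,5,7,8,9} → only 6 remains.

765123984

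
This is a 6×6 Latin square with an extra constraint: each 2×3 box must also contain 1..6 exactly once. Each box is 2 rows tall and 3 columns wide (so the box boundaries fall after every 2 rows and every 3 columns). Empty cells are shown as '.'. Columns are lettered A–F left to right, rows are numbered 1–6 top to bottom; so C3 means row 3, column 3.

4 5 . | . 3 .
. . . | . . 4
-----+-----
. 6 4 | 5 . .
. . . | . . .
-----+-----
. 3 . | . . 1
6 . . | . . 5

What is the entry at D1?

E2 = 5: in row 2, 5 can only go here (every other open cell in that row sees a 5).
D6 = 3: in row 6, 3 can only go here (every other open cell in that row sees a 3).
B6 = 4: in column 2, 4 can only go here (every other open cell in that column sees a 4).
E6 = 2: row 6 has {3,4,5,6}; col 5 has {3,5}; box has {1,3,5} → only 2 remains.
E3 = 1: row 3 has {4,5,6}; col 5 has {2,3,5}; box has {5} → only 1 remains.
C6 = 1: row 6 has {2,3,4,5,6}; col 3 has {4}; box has {3,4,6} → only 1 remains.
D1 = 1: in row 1, 1 can only go here (every other open cell in that row sees a 1).

1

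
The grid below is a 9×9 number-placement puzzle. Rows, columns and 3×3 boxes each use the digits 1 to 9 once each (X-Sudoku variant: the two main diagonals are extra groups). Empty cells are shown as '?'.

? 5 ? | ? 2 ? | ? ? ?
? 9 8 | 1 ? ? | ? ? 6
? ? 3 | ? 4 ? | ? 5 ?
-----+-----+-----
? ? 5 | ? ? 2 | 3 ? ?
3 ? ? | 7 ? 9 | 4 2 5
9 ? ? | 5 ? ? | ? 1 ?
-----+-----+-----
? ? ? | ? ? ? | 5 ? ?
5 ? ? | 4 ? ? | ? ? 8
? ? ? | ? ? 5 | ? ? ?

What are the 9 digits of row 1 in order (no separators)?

r6c9 = 7 (sole candidate).
r4c9 = 9 (sole candidate).
r2c5 = 5 (hidden single in row 2).
r6c5 = 3 (hidden single in row 6).
r6c6 = 4 (hidden single in column 6).
r9c9 = 2 (hidden single in main diagonal).
r3c9 = 1 (sole candidate).
r8c3 = 2 (hidden single in row 8).
r6c3 = 6 (sole candidate).
r6c7 = 8 (sole candidate).
r4c8 = 6 (sole candidate).
r5c3 = 1 (sole candidate).
r6c2 = 2 (sole candidate).
r8c8 = 7 (sole candidate).
r4c4 = 8 (sole candidate).
r4c5 = 1 (sole candidate).
r5c2 = 8 (sole candidate).
r5c5 = 6 (sole candidate).
r8c5 = 9 (sole candidate).
r1c1 = 1: row 1 has {2,5}; col 1 has {3,5,9}; box has {3,5,8,9}; main diagonal has {2,3,4,5,6,7,8,9} → only 1 remains.
r3c1 = 2 (hidden single in row 3).
r3c6 = 8 (hidden single in row 3).
r1c8 = 8: in row 1, 8 can only go here (every other open cell in that row sees an 8).
r2c7 = 2 (hidden single in row 2).
r7c4 = 2 (hidden single in row 7).
r7c1 = 6 (hidden single in column 1).
r7c5 = 8 (hidden single in row 7).
r9c5 = 7 (sole candidate).
r9c1 = 8 (hidden single in row 9).
r3c2 = 6 (hidden single in column 2).
r3c4 = 9 (sole candidate).
r3c7 = 7 (sole candidate).
r1c7 = 9: row 1 has {1,2,5,8}; col 7 has {2,3,4,5,7,8}; box has {1,2,5,6,7,8} → only 9 remains.
r7c2 = 7 (hidden single in row 7).
r4c2 = 4 (sole candidate).
r4c1 = 7 (sole candidate).
r2c1 = 4 (sole candidate).
r2c8 = 3 (sole candidate).
r8c2 = 1 (sole candidate).
r8c7 = 6 (sole candidate).
r9c2 = 3 (sole candidate).
r9c4 = 6 (sole candidate).
r9c7 = 1 (sole candidate).
r1c3 = 7: row 1 has {1,2,5,8,9}; col 3 has {1,2,3,5,6,8}; box has {1,2,3,4,5,6,8,9} → only 7 remains.
r1c4 = 3: row 1 has {1,2,5,7,8,9}; col 4 has {1,2,4,5,6,7,8,9}; box has {1,2,4,5,8,9} → only 3 remains.
r1c6 = 6: row 1 has {1,2,3,5,7,8,9}; col 6 has {2,4,5,8,9}; box has {1,2,3,4,5,8,9} → only 6 remains.
r1c9 = 4: row 1 has {1,2,3,5,6,7,8,9}; col 9 has {1,2,5,6,7,8,9}; box has {1,2,3,5,6,7,8,9}; anti-diagonal has {1,2,3,5,6,7,8} → only 4 remains.

157326984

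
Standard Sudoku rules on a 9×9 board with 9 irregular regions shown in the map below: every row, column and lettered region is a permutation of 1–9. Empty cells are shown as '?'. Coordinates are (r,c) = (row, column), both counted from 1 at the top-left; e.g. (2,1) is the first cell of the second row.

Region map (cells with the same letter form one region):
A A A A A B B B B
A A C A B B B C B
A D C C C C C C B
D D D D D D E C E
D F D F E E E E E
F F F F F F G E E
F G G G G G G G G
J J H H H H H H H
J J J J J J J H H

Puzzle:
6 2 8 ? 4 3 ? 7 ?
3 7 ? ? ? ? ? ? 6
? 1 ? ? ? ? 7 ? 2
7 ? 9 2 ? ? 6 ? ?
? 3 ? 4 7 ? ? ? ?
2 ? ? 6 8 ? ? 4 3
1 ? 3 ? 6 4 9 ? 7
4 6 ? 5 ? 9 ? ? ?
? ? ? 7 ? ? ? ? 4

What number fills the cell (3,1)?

5

(7,4) = 8: row 7 has {1,3,4,6,7,9}; col 4 has {2,4,5,6,7}; region has {3,4,6,7,9} → only 8 remains.
(7,2) = 5: row 7 has {1,3,4,6,7,8,9}; col 2 has {1,2,3,6,7}; region has {3,4,6,7,8,9} → only 5 remains.
(7,8) = 2: row 7 has {1,3,4,5,6,7,8,9}; col 8 has {4,7}; region has {3,4,5,6,7,8,9} → only 2 remains.
(6,2) = 9: row 6 has {2,3,4,6,8}; col 2 has {1,2,3,5,6,7}; region has {1,2,3,4,6,8} → only 9 remains.
(6,7) = 1: row 6 has {2,3,4,6,8,9}; col 7 has {6,7,9}; region has {2,3,4,5,6,7,8,9} → only 1 remains.
(9,2) = 8: row 9 has {4,7}; col 2 has {1,2,3,5,6,7,9}; region has {4,6,7} → only 8 remains.
(1,7) = 5: row 1 has {2,3,4,6,7,8}; col 7 has {1,6,7,9}; region has {2,3,6,7} → only 5 remains.
(4,2) = 4: row 4 has {2,6,7,9}; col 2 has {1,2,3,5,6,7,8,9}; region has {1,2,7,9} → only 4 remains.
(2,3) = 2: in row 2, 2 can only go here (every other open cell in that row sees a 2).
(2,7) = 4: in row 2, 4 can only go here (every other open cell in that row sees a 4).
(2,8) = 5: in row 2, 5 can only go here (every other open cell in that row sees a 5).
(2,6) = 8: in row 2, 8 can only go here (every other open cell in that row sees an 8).
(3,6) = 6: row 3 has {1,2,7}; col 6 has {3,4,8,9}; region has {2,5,7} → only 6 remains.
(4,6) = 5: row 4 has {2,4,6,7,9}; col 6 has {3,4,6,8,9}; region has {1,2,4,7,9} → only 5 remains.
(5,1) = 8: row 5 has {3,4,7}; col 1 has {1,2,3,4,6,7}; region has {1,2,4,5,7,9} → only 8 remains.
(5,3) = 6: row 5 has {3,4,7,8}; col 3 has {2,3,8,9}; region has {1,2,4,5,7,8,9} → only 6 remains.
(5,7) = 2: row 5 has {3,4,6,7,8}; col 7 has {1,4,5,6,7,9}; region has {3,4,6,7} → only 2 remains.
(6,6) = 7: row 6 has {1,2,3,4,6,8,9}; col 6 has {3,4,5,6,8,9}; region has {1,2,3,4,6,8,9} → only 7 remains.
(9,7) = 3: row 9 has {4,7,8}; col 7 has {1,2,4,5,6,7,9}; region has {4,6,7,8} → only 3 remains.
(3,3) = 4: row 3 has {1,2,6,7}; col 3 has {2,3,6,8,9}; region has {2,5,6,7} → only 4 remains.
(4,5) = 3: row 4 has {2,4,5,6,7,9}; col 5 has {4,6,7,8}; region has {1,2,4,5,6,7,8,9} → only 3 remains.
(5,6) = 1: row 5 has {2,3,4,6,7,8}; col 6 has {3,4,5,6,7,8,9}; region has {2,3,4,6,7} → only 1 remains.
(5,8) = 9: row 5 has {1,2,3,4,6,7,8}; col 8 has {2,4,5,7}; region has {1,2,3,4,6,7} → only 9 remains.
(5,9) = 5: row 5 has {1,2,3,4,6,7,8,9}; col 9 has {2,3,4,6,7}; region has {1,2,3,4,6,7,9} → only 5 remains.
(6,3) = 5: row 6 has {1,2,3,4,6,7,8,9}; col 3 has {2,3,4,6,8,9}; region has {1,2,3,4,6,7,8,9} → only 5 remains.
(8,7) = 8: row 8 has {4,5,6,9}; col 7 has {1,2,3,4,5,6,7,9}; region has {4,5,9} → only 8 remains.
(8,9) = 1: row 8 has {4,5,6,8,9}; col 9 has {2,3,4,5,6,7}; region has {4,5,8,9} → only 1 remains.
(9,3) = 1: row 9 has {3,4,7,8}; col 3 has {2,3,4,5,6,8,9}; region has {3,4,6,7,8} → only 1 remains.
(9,6) = 2: row 9 has {1,3,4,7,8}; col 6 has {1,3,4,5,6,7,8,9}; region has {1,3,4,6,7,8} → only 2 remains.
(9,8) = 6: row 9 has {1,2,3,4,7,8}; col 8 has {2,4,5,7,9}; region has {1,4,5,8,9} → only 6 remains.
(1,9) = 9: row 1 has {2,3,4,5,6,7,8}; col 9 has {1,2,3,4,5,6,7}; region has {2,3,4,5,6,7,8} → only 9 remains.
(2,5) = 1: row 2 has {2,3,4,5,6,7,8}; col 5 has {3,4,6,7,8}; region has {2,3,4,5,6,7,8,9} → only 1 remains.
(3,5) = 9: row 3 has {1,2,4,6,7}; col 5 has {1,3,4,6,7,8}; region has {2,4,5,6,7} → only 9 remains.
(4,9) = 8: row 4 has {2,3,4,5,6,7,9}; col 9 has {1,2,3,4,5,6,7,9}; region has {1,2,3,4,5,6,7,9} → only 8 remains.
(8,3) = 7: row 8 has {1,4,5,6,8,9}; col 3 has {1,2,3,4,5,6,8,9}; region has {1,4,5,6,8,9} → only 7 remains.
(8,5) = 2: row 8 has {1,4,5,6,7,8,9}; col 5 has {1,3,4,6,7,8,9}; region has {1,4,5,6,7,8,9} → only 2 remains.
(8,8) = 3: row 8 has {1,2,4,5,6,7,8,9}; col 8 has {2,4,5,6,7,9}; region has {1,2,4,5,6,7,8,9} → only 3 remains.
(9,5) = 5: row 9 has {1,2,3,4,6,7,8}; col 5 has {1,2,3,4,6,7,8,9}; region has {1,2,3,4,6,7,8} → only 5 remains.
(1,4) = 1: row 1 has {2,3,4,5,6,7,8,9}; col 4 has {2,4,5,6,7,8}; region has {2,3,4,6,7,8} → only 1 remains.
(2,4) = 9: row 2 has {1,2,3,4,5,6,7,8}; col 4 has {1,2,4,5,6,7,8}; region has {1,2,3,4,6,7,8} → only 9 remains.
(3,1) = 5: row 3 has {1,2,4,6,7,9}; col 1 has {1,2,3,4,6,7,8}; region has {1,2,3,4,6,7,8,9} → only 5 remains.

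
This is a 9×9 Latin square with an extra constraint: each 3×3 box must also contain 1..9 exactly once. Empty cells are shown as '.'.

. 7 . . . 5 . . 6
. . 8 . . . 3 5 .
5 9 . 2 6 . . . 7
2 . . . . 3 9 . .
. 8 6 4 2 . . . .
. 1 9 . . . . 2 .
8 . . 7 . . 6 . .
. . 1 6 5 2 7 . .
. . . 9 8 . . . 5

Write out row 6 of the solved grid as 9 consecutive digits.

419576823

R2C4 = 1: row 2 has {3,5,8}; col 4 has {2,4,6,7,9}; box has {2,5,6} → only 1 remains.
R6C5 = 7: row 6 has {1,2,9}; col 5 has {2,5,6,8}; box has {2,3,4} → only 7 remains.
R4C5 = 1: row 4 has {2,3,9}; col 5 has {2,5,6,7,8}; box has {2,3,4,7} → only 1 remains.
R5C6 = 9: row 5 has {2,4,6,8}; col 6 has {2,3,5}; box has {1,2,3,4,7} → only 9 remains.
R2C6 = 7: in row 2, 7 can only go here (every other open cell in that row sees a 7).
R3C3 = 3: in row 3, 3 can only go here (every other open cell in that row sees a 3).
R4C8 = 6: in row 4, 6 can only go here (every other open cell in that row sees a 6).
R4C3 = 7: in row 4, 7 can only go here (every other open cell in that row sees a 7).
R5C1 = 3: row 5 has {2,4,6,8,9}; col 1 has {2,5,8}; box has {1,2,6,7,8,9} → only 3 remains.
R5C9 = 1: row 5 has {2,3,4,6,8,9}; col 9 has {5,6,7}; box has {2,6,9} → only 1 remains.
R6C1 = 4: row 6 has {1,2,7,9}; col 1 has {2,3,5,8}; box has {1,2,3,6,7,8,9} → only 4 remains.
R8C1 = 9: row 8 has {1,2,5,6,7}; col 1 has {2,3,4,5,8}; box has {1,8} → only 9 remains.
R1C1 = 1: row 1 has {5,6,7}; col 1 has {2,3,4,5,8,9}; box has {3,5,7,8,9} → only 1 remains.
R2C1 = 6: row 2 has {1,3,5,7,8}; col 1 has {1,2,3,4,5,8,9}; box has {1,3,5,7,8,9} → only 6 remains.
R4C2 = 5: row 4 has {1,2,3,6,7,9}; col 2 has {1,7,8,9}; box has {1,2,3,4,6,7,8,9} → only 5 remains.
R4C4 = 8: row 4 has {1,2,3,5,6,7,9}; col 4 has {1,2,4,6,7,9}; box has {1,2,3,4,7,9} → only 8 remains.
R4C9 = 4: row 4 has {1,2,3,5,6,7,8,9}; col 9 has {1,5,6,7}; box has {1,2,6,9} → only 4 remains.
R5C7 = 5: row 5 has {1,2,3,4,6,8,9}; col 7 has {3,6,7,9}; box has {1,2,4,6,9} → only 5 remains.
R5C8 = 7: row 5 has {1,2,3,4,5,6,8,9}; col 8 has {2,5,6}; box has {1,2,4,5,6,9} → only 7 remains.
R6C4 = 5: row 6 has {1,2,4,7,9}; col 4 has {1,2,4,6,7,8,9}; box has {1,2,3,4,7,8,9} → only 5 remains.
R6C6 = 6: row 6 has {1,2,4,5,7,9}; col 6 has {2,3,5,7,9}; box has {1,2,3,4,5,7,8,9} → only 6 remains.
R6C7 = 8: row 6 has {1,2,4,5,6,7,9}; col 7 has {3,5,6,7,9}; box has {1,2,4,5,6,7,9} → only 8 remains.
R6C9 = 3: row 6 has {1,2,4,5,6,7,8,9}; col 9 has {1,4,5,6,7}; box has {1,2,4,5,6,7,8,9} → only 3 remains.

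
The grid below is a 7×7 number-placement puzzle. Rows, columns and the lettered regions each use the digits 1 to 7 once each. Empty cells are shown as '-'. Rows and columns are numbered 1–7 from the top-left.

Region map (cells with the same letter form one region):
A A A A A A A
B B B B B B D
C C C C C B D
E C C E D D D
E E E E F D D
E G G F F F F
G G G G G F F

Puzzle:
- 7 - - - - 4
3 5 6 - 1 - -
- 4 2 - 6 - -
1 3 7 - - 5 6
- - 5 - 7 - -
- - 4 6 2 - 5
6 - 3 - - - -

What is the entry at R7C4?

7

R1C3 = 1: row 1 has {4,7}; col 3 has {2,3,4,5,6,7}; region has {4,7} → only 1 remains.
R3C1 = 5: row 3 has {2,4,6}; col 1 has {1,3,6}; region has {2,3,4,6,7} → only 5 remains.
R3C4 = 1: row 3 has {2,4,5,6}; col 4 has {6}; region has {2,3,4,5,6,7} → only 1 remains.
R3C6 = 7: row 3 has {1,2,4,5,6}; col 6 has {5}; region has {1,3,5,6} → only 7 remains.
R3C7 = 3: row 3 has {1,2,4,5,6,7}; col 7 has {4,5,6}; region has {5,6} → only 3 remains.
R4C5 = 4: row 4 has {1,3,5,6,7}; col 5 has {1,2,6,7}; region has {3,5,6} → only 4 remains.
R6C1 = 7: row 6 has {2,4,5,6}; col 1 has {1,3,5,6}; region has {1,5} → only 7 remains.
R6C2 = 1: row 6 has {2,4,5,6,7}; col 2 has {3,4,5,7}; region has {3,4,6} → only 1 remains.
R6C6 = 3: row 6 has {1,2,4,5,6,7}; col 6 has {5,7}; region has {2,5,6,7} → only 3 remains.
R7C2 = 2: row 7 has {3,6}; col 2 has {1,3,4,5,7}; region has {1,3,4,6} → only 2 remains.
R7C5 = 5: row 7 has {2,3,6}; col 5 has {1,2,4,6,7}; region has {1,2,3,4,6} → only 5 remains.
R7C7 = 1: row 7 has {2,3,5,6}; col 7 has {3,4,5,6}; region has {2,3,5,6,7} → only 1 remains.
R1C1 = 2: row 1 has {1,4,7}; col 1 has {1,3,5,6,7}; region has {1,4,7} → only 2 remains.
R1C5 = 3: row 1 has {1,2,4,7}; col 5 has {1,2,4,5,6,7}; region has {1,2,4,7} → only 3 remains.
R1C6 = 6: row 1 has {1,2,3,4,7}; col 6 has {3,5,7}; region has {1,2,3,4,7} → only 6 remains.
R4C4 = 2: row 4 has {1,3,4,5,6,7}; col 4 has {1,6}; region has {1,5,7} → only 2 remains.
R5C1 = 4: row 5 has {5,7}; col 1 has {1,2,3,5,6,7}; region has {1,2,5,7} → only 4 remains.
R5C2 = 6: row 5 has {4,5,7}; col 2 has {1,2,3,4,5,7}; region has {1,2,4,5,7} → only 6 remains.
R5C4 = 3: row 5 has {4,5,6,7}; col 4 has {1,2,6}; region has {1,2,4,5,6,7} → only 3 remains.
R5C7 = 2: row 5 has {3,4,5,6,7}; col 7 has {1,3,4,5,6}; region has {3,4,5,6} → only 2 remains.
R7C4 = 7: row 7 has {1,2,3,5,6}; col 4 has {1,2,3,6}; region has {1,2,3,4,5,6} → only 7 remains.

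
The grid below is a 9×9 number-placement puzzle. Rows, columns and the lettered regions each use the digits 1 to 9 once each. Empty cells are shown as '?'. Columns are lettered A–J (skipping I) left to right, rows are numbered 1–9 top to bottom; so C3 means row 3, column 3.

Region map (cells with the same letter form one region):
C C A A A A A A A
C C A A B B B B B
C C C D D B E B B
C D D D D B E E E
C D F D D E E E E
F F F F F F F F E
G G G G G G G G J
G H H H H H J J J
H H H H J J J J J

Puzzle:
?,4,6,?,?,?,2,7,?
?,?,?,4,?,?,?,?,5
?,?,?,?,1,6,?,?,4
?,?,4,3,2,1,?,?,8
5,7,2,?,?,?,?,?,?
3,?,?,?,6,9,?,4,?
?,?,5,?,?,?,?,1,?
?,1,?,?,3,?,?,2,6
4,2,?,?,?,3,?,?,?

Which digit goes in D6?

1

F5 = 4 (sole candidate).
J1 = 3 (hidden single in row 1).
A3 = 2 (hidden single in row 3).
F2 = 2 (hidden single in row 2).
J6 = 2 (hidden single in row 6).
D7 = 2 (hidden single in row 7).
G8 = 4 (hidden single in row 8).
E7 = 4 (hidden single in row 7).
D9 = 6 (hidden single in row 9).
C3 = 3 (hidden single in column 3).
G3 = 7 (hidden single in row 3).
D3 = 5 (hidden single in row 3).
A4 = 7 (hidden single in row 4).
E2 = 7 (hidden single in row 2).
F8 = 5 (hidden single in row 8).
F1 = 8 (sole candidate).
F7 = 7 (sole candidate).
J7 = 9 (sole candidate).
J5 = 1 (sole candidate).
J9 = 7 (sole candidate).
E1 = 5 (hidden single in row 1).
E9 = 8 (sole candidate).
H9 = 5 (sole candidate).
E5 = 9 (sole candidate).
C9 = 9 (sole candidate).
G9 = 1 (sole candidate).
C2 = 1 (sole candidate).
B4 = 6 (sole candidate).
H4 = 9 (sole candidate).
D5 = 8 (sole candidate).
D8 = 7 (sole candidate).
D1 = 9 (sole candidate).
H3 = 8 (sole candidate).
G4 = 5 (sole candidate).
D6 = 1: row 6 has {2,3,4,6,9}; col 4 has {2,3,4,5,6,7,8,9}; region has {2,3,4,6,9} → only 1 remains.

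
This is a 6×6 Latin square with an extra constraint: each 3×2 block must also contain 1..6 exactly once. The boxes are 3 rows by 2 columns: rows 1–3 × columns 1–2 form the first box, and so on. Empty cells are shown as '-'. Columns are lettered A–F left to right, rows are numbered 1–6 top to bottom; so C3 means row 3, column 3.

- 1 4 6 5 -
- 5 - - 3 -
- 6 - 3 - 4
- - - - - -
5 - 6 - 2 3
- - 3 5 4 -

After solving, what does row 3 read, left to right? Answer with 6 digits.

265314

F1 = 2 (sole candidate).
A3 = 2: row 3 has {3,4,6}; col 1 has {5}; box has {1,5,6} → only 2 remains.
E3 = 1: row 3 has {2,3,4,6}; col 5 has {2,3,4,5}; box has {2,3,4,5} → only 1 remains.
E4 = 6 (sole candidate).
B5 = 4 (sole candidate).
D5 = 1 (sole candidate).
B6 = 2 (sole candidate).
F6 = 1 (sole candidate).
A1 = 3 (sole candidate).
A2 = 4 (sole candidate).
D2 = 2 (sole candidate).
F2 = 6 (sole candidate).
C3 = 5: row 3 has {1,2,3,4,6}; col 3 has {3,4,6}; box has {2,3,4,6} → only 5 remains.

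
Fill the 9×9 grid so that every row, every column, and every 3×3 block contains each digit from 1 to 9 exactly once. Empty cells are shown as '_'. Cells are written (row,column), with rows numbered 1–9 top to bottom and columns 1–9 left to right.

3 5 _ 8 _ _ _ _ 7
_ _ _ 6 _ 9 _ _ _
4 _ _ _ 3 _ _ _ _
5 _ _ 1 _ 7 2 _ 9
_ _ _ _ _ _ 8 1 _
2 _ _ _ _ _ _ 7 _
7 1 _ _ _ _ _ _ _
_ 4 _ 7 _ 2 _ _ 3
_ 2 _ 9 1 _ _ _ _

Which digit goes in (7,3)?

5

(6,3) = 1 (hidden single in row 6).
(8,7) = 1 (hidden single in row 8).
(1,6) = 1 (hidden single in row 1).
(3,6) = 5 (sole candidate).
(3,4) = 2 (sole candidate).
(1,5) = 4 (sole candidate).
(2,5) = 7 (sole candidate).
(2,2) = 8 (sole candidate).
(2,3) = 2 (sole candidate).
(2,1) = 1 (sole candidate).
(1,8) = 2 (hidden single in row 1).
(3,9) = 1 (hidden single in row 3).
(3,8) = 8 (hidden single in row 3).
(5,5) = 2 (hidden single in row 5).
(7,9) = 2 (hidden single in row 7).
(9,7) = 7 (hidden single in row 9).
(6,5) = 9 (hidden single in column 5).
(6,6) = 8 (hidden single in row 6).
(4,5) = 6 (sole candidate).
(4,2) = 3 (sole candidate).
(4,8) = 4 (sole candidate).
(6,2) = 6 (sole candidate).
(6,9) = 5 (sole candidate).
(2,9) = 4 (sole candidate).
(4,3) = 8 (sole candidate).
(5,1) = 9 (sole candidate).
(5,2) = 7 (sole candidate).
(5,3) = 4 (sole candidate).
(5,6) = 3 (sole candidate).
(5,9) = 6 (sole candidate).
(6,4) = 4 (sole candidate).
(6,7) = 3 (sole candidate).
(9,9) = 8 (sole candidate).
(2,7) = 5 (sole candidate).
(2,8) = 3 (sole candidate).
(3,2) = 9 (sole candidate).
(3,7) = 6 (sole candidate).
(5,4) = 5 (sole candidate).
(7,4) = 3 (sole candidate).
(9,1) = 6 (sole candidate).
(9,6) = 4 (sole candidate).
(9,8) = 5 (sole candidate).
(1,3) = 6 (sole candidate).
(1,7) = 9 (sole candidate).
(3,3) = 7 (sole candidate).
(7,6) = 6 (sole candidate).
(7,7) = 4 (sole candidate).
(7,8) = 9 (sole candidate).
(8,1) = 8 (sole candidate).
(8,5) = 5 (sole candidate).
(8,8) = 6 (sole candidate).
(9,3) = 3 (sole candidate).
(7,3) = 5: row 7 has {1,2,3,4,6,7,9}; col 3 has {1,2,3,4,6,7,8}; box has {1,2,3,4,6,7,8} → only 5 remains.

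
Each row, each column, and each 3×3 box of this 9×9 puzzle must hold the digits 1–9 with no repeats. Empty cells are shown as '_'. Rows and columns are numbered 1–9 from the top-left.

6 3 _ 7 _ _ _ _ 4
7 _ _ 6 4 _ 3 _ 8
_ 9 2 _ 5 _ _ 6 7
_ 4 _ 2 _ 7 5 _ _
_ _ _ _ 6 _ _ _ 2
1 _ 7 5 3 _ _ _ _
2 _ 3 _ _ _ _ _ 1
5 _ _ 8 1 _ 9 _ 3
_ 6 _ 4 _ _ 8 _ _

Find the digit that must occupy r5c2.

r3c7 = 1: row 3 has {2,5,6,7,9}; col 7 has {3,5,8,9}; box has {3,4,6,7,8} → only 1 remains.
r7c4 = 9: row 7 has {1,2,3}; col 4 has {2,4,5,6,7,8}; box has {1,4,8} → only 9 remains.
r7c5 = 7: row 7 has {1,2,3,9}; col 5 has {1,3,4,5,6}; box has {1,4,8,9} → only 7 remains.
r8c2 = 7: row 8 has {1,3,5,8,9}; col 2 has {3,4,6,9}; box has {2,3,5,6} → only 7 remains.
r8c3 = 4: row 8 has {1,3,5,7,8,9}; col 3 has {2,3,7}; box has {2,3,5,6,7} → only 4 remains.
r8c8 = 2: row 8 has {1,3,4,5,7,8,9}; col 8 has {6}; box has {1,3,8,9} → only 2 remains.
r9c1 = 9: row 9 has {4,6,8}; col 1 has {1,2,5,6,7}; box has {2,3,4,5,6,7} → only 9 remains.
r9c3 = 1: row 9 has {4,6,8,9}; col 3 has {2,3,4,7}; box has {2,3,4,5,6,7,9} → only 1 remains.
r9c5 = 2: row 9 has {1,4,6,8,9}; col 5 has {1,3,4,5,6,7}; box has {1,4,7,8,9} → only 2 remains.
r9c9 = 5: row 9 has {1,2,4,6,8,9}; col 9 has {1,2,3,4,7,8}; box has {1,2,3,8,9} → only 5 remains.
r1c7 = 2: row 1 has {3,4,6,7}; col 7 has {1,3,5,8,9}; box has {1,3,4,6,7,8} → only 2 remains.
r2c3 = 5: row 2 has {3,4,6,7,8}; col 3 has {1,2,3,4,7}; box has {2,3,6,7,9} → only 5 remains.
r2c8 = 9: row 2 has {3,4,5,6,7,8}; col 8 has {2,6}; box has {1,2,3,4,6,7,8} → only 9 remains.
r3c4 = 3: row 3 has {1,2,5,6,7,9}; col 4 has {2,4,5,6,7,8,9}; box has {4,5,6,7} → only 3 remains.
r3c6 = 8: row 3 has {1,2,3,5,6,7,9}; col 6 has {7}; box has {3,4,5,6,7} → only 8 remains.
r5c4 = 1: row 5 has {2,6}; col 4 has {2,3,4,5,6,7,8,9}; box has {2,3,5,6,7} → only 1 remains.
r7c2 = 8: row 7 has {1,2,3,7,9}; col 2 has {3,4,6,7,9}; box has {1,2,3,4,5,6,7,9} → only 8 remains.
r7c8 = 4: row 7 has {1,2,3,7,8,9}; col 8 has {2,6,9}; box has {1,2,3,5,8,9} → only 4 remains.
r8c6 = 6: row 8 has {1,2,3,4,5,7,8,9}; col 6 has {7,8}; box has {1,2,4,7,8,9} → only 6 remains.
r9c6 = 3: row 9 has {1,2,4,5,6,8,9}; col 6 has {6,7,8}; box has {1,2,4,6,7,8,9} → only 3 remains.
r9c8 = 7: row 9 has {1,2,3,4,5,6,8,9}; col 8 has {2,4,6,9}; box has {1,2,3,4,5,8,9} → only 7 remains.
r1c3 = 8: row 1 has {2,3,4,6,7}; col 3 has {1,2,3,4,5,7}; box has {2,3,5,6,7,9} → only 8 remains.
r1c5 = 9: row 1 has {2,3,4,6,7,8}; col 5 has {1,2,3,4,5,6,7}; box has {3,4,5,6,7,8} → only 9 remains.
r1c6 = 1: row 1 has {2,3,4,6,7,8,9}; col 6 has {3,6,7,8}; box has {3,4,5,6,7,8,9} → only 1 remains.
r1c8 = 5: row 1 has {1,2,3,4,6,7,8,9}; col 8 has {2,4,6,7,9}; box has {1,2,3,4,6,7,8,9} → only 5 remains.
r2c2 = 1: row 2 has {3,4,5,6,7,8,9}; col 2 has {3,4,6,7,8,9}; box has {2,3,5,6,7,8,9} → only 1 remains.
r2c6 = 2: row 2 has {1,3,4,5,6,7,8,9}; col 6 has {1,3,6,7,8}; box has {1,3,4,5,6,7,8,9} → only 2 remains.
r3c1 = 4: row 3 has {1,2,3,5,6,7,8,9}; col 1 has {1,2,5,6,7,9}; box has {1,2,3,5,6,7,8,9} → only 4 remains.
r4c5 = 8: row 4 has {2,4,5,7}; col 5 has {1,2,3,4,5,6,7,9}; box has {1,2,3,5,6,7} → only 8 remains.
r5c2 = 5: row 5 has {1,2,6}; col 2 has {1,3,4,6,7,8,9}; box has {1,4,7} → only 5 remains.

5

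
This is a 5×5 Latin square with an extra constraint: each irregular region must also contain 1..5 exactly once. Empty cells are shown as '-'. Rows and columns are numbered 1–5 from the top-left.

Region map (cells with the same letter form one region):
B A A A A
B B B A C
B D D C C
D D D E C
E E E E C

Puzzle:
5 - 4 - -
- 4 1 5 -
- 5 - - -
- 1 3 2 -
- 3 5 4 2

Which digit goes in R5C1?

1

R1C2 = 2 (sole candidate).
R2C5 = 3 (sole candidate).
R3C3 = 2 (sole candidate).
R3C4 = 1 (sole candidate).
R3C5 = 4 (sole candidate).
R4C1 = 4 (sole candidate).
R4C5 = 5 (sole candidate).
R5C1 = 1: row 5 has {2,3,4,5}; col 1 has {4,5}; region has {2,3,4,5} → only 1 remains.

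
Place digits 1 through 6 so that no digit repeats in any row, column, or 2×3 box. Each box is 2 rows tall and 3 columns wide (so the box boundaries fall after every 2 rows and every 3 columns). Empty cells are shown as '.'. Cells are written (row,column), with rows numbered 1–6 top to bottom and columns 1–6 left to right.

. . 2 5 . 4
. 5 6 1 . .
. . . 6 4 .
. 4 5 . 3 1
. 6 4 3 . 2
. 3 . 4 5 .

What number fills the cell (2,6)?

(1,2) = 1: row 1 has {2,4,5}; col 2 has {3,4,5,6}; box has {2,5,6} → only 1 remains.
(1,5) = 6: row 1 has {1,2,4,5}; col 5 has {3,4,5}; box has {1,4,5} → only 6 remains.
(2,5) = 2: row 2 has {1,5,6}; col 5 has {3,4,5,6}; box has {1,4,5,6} → only 2 remains.
(2,6) = 3: row 2 has {1,2,5,6}; col 6 has {1,2,4}; box has {1,2,4,5,6} → only 3 remains.

3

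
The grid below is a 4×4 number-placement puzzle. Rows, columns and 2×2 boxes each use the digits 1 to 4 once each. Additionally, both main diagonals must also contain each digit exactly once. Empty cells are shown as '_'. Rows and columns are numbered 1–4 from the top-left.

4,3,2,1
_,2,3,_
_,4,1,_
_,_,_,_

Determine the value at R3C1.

3

R2C1 = 1 (sole candidate).
R2C4 = 4 (sole candidate).
R4C1 = 2 (sole candidate).
R4C2 = 1 (sole candidate).
R4C3 = 4 (sole candidate).
R4C4 = 3 (sole candidate).
R3C1 = 3: row 3 has {1,4}; col 1 has {1,2,4}; box has {1,2,4} → only 3 remains.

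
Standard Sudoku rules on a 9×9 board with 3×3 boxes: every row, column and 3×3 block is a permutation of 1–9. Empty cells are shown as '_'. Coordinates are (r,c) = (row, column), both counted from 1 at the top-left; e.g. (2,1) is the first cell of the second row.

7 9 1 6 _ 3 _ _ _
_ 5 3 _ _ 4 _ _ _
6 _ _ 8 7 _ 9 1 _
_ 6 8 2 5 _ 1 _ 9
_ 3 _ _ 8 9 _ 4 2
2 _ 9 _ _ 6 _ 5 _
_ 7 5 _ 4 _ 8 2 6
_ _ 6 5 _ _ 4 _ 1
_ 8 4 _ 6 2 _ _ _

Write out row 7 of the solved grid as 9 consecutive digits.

(1,5) = 2: row 1 has {1,3,6,7,9}; col 5 has {4,5,6,7,8}; box has {3,4,6,7,8} → only 2 remains.
(1,7) = 5: row 1 has {1,2,3,6,7,9}; col 7 has {1,4,8,9}; box has {1,9} → only 5 remains.
(1,8) = 8: row 1 has {1,2,3,5,6,7,9}; col 8 has {1,2,4,5}; box has {1,5,9} → only 8 remains.
(1,9) = 4: row 1 has {1,2,3,5,6,7,8,9}; col 9 has {1,2,6,9}; box has {1,5,8,9} → only 4 remains.
(2,1) = 8: row 2 has {3,4,5}; col 1 has {2,6,7}; box has {1,3,5,6,7,9} → only 8 remains.
(2,9) = 7: row 2 has {3,4,5,8}; col 9 has {1,2,4,6,9}; box has {1,4,5,8,9} → only 7 remains.
(3,3) = 2: row 3 has {1,6,7,8,9}; col 3 has {1,3,4,5,6,8,9}; box has {1,3,5,6,7,8,9} → only 2 remains.
(3,6) = 5: row 3 has {1,2,6,7,8,9}; col 6 has {2,3,4,6,9}; box has {2,3,4,6,7,8} → only 5 remains.
(3,9) = 3: row 3 has {1,2,5,6,7,8,9}; col 9 has {1,2,4,6,7,9}; box has {1,4,5,7,8,9} → only 3 remains.
(4,1) = 4: row 4 has {1,2,5,6,8,9}; col 1 has {2,6,7,8}; box has {2,3,6,8,9} → only 4 remains.
(4,6) = 7: row 4 has {1,2,4,5,6,8,9}; col 6 has {2,3,4,5,6,9}; box has {2,5,6,8,9} → only 7 remains.
(4,8) = 3: row 4 has {1,2,4,5,6,7,8,9}; col 8 has {1,2,4,5,8}; box has {1,2,4,5,9} → only 3 remains.
(5,3) = 7: row 5 has {2,3,4,8,9}; col 3 has {1,2,3,4,5,6,8,9}; box has {2,3,4,6,8,9} → only 7 remains.
(5,4) = 1: row 5 has {2,3,4,7,8,9}; col 4 has {2,5,6,8}; box has {2,5,6,7,8,9} → only 1 remains.
(5,7) = 6: row 5 has {1,2,3,4,7,8,9}; col 7 has {1,4,5,8,9}; box has {1,2,3,4,5,9} → only 6 remains.
(6,2) = 1: row 6 has {2,5,6,9}; col 2 has {3,5,6,7,8,9}; box has {2,3,4,6,7,8,9} → only 1 remains.
(6,5) = 3: row 6 has {1,2,5,6,9}; col 5 has {2,4,5,6,7,8}; box has {1,2,5,6,7,8,9} → only 3 remains.
(6,7) = 7: row 6 has {1,2,3,5,6,9}; col 7 has {1,4,5,6,8,9}; box has {1,2,3,4,5,6,9} → only 7 remains.
(6,9) = 8: row 6 has {1,2,3,5,6,7,9}; col 9 has {1,2,3,4,6,7,9}; box has {1,2,3,4,5,6,7,9} → only 8 remains.
(7,6) = 1: row 7 has {2,4,5,6,7,8}; col 6 has {2,3,4,5,6,7,9}; box has {2,4,5,6} → only 1 remains.
(8,2) = 2: row 8 has {1,4,5,6}; col 2 has {1,3,5,6,7,8,9}; box has {4,5,6,7,8} → only 2 remains.
(8,5) = 9: row 8 has {1,2,4,5,6}; col 5 has {2,3,4,5,6,7,8}; box has {1,2,4,5,6} → only 9 remains.
(8,6) = 8: row 8 has {1,2,4,5,6,9}; col 6 has {1,2,3,4,5,6,7,9}; box has {1,2,4,5,6,9} → only 8 remains.
(8,8) = 7: row 8 has {1,2,4,5,6,8,9}; col 8 has {1,2,3,4,5,8}; box has {1,2,4,6,8} → only 7 remains.
(9,7) = 3: row 9 has {2,4,6,8}; col 7 has {1,4,5,6,7,8,9}; box has {1,2,4,6,7,8} → only 3 remains.
(9,8) = 9: row 9 has {2,3,4,6,8}; col 8 has {1,2,3,4,5,7,8}; box has {1,2,3,4,6,7,8} → only 9 remains.
(9,9) = 5: row 9 has {2,3,4,6,8,9}; col 9 has {1,2,3,4,6,7,8,9}; box has {1,2,3,4,6,7,8,9} → only 5 remains.
(2,4) = 9: row 2 has {3,4,5,7,8}; col 4 has {1,2,5,6,8}; box has {2,3,4,5,6,7,8} → only 9 remains.
(2,5) = 1: row 2 has {3,4,5,7,8,9}; col 5 has {2,3,4,5,6,7,8,9}; box has {2,3,4,5,6,7,8,9} → only 1 remains.
(2,7) = 2: row 2 has {1,3,4,5,7,8,9}; col 7 has {1,3,4,5,6,7,8,9}; box has {1,3,4,5,7,8,9} → only 2 remains.
(2,8) = 6: row 2 has {1,2,3,4,5,7,8,9}; col 8 has {1,2,3,4,5,7,8,9}; box has {1,2,3,4,5,7,8,9} → only 6 remains.
(3,2) = 4: row 3 has {1,2,3,5,6,7,8,9}; col 2 has {1,2,3,5,6,7,8,9}; box has {1,2,3,5,6,7,8,9} → only 4 remains.
(5,1) = 5: row 5 has {1,2,3,4,6,7,8,9}; col 1 has {2,4,6,7,8}; box has {1,2,3,4,6,7,8,9} → only 5 remains.
(6,4) = 4: row 6 has {1,2,3,5,6,7,8,9}; col 4 has {1,2,5,6,8,9}; box has {1,2,3,5,6,7,8,9} → only 4 remains.
(7,4) = 3: row 7 has {1,2,4,5,6,7,8}; col 4 has {1,2,4,5,6,8,9}; box has {1,2,4,5,6,8,9} → only 3 remains.
(8,1) = 3: row 8 has {1,2,4,5,6,7,8,9}; col 1 has {2,4,5,6,7,8}; box has {2,4,5,6,7,8} → only 3 remains.
(9,1) = 1: row 9 has {2,3,4,5,6,8,9}; col 1 has {2,3,4,5,6,7,8}; box has {2,3,4,5,6,7,8} → only 1 remains.
(9,4) = 7: row 9 has {1,2,3,4,5,6,8,9}; col 4 has {1,2,3,4,5,6,8,9}; box has {1,2,3,4,5,6,8,9} → only 7 remains.
(7,1) = 9: row 7 has {1,2,3,4,5,6,7,8}; col 1 has {1,2,3,4,5,6,7,8}; box has {1,2,3,4,5,6,7,8} → only 9 remains.

975341826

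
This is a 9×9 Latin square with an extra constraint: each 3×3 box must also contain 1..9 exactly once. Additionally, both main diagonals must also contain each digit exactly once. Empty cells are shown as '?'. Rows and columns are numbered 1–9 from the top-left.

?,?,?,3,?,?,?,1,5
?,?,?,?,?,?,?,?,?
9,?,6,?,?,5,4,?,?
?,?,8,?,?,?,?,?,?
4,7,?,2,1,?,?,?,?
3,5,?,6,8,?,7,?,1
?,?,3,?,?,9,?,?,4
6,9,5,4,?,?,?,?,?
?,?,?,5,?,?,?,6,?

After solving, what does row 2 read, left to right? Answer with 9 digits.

row 4, column 6 = 7 (sole candidate).
row 5, column 3 = 9 (sole candidate).
row 5, column 6 = 3 (sole candidate).
row 6, column 3 = 2 (sole candidate).
row 6, column 6 = 4 (sole candidate).
row 6, column 8 = 9 (sole candidate).
row 4, column 1 = 1 (sole candidate).
row 4, column 2 = 6 (sole candidate).
row 4, column 4 = 9 (sole candidate).
row 4, column 5 = 5 (sole candidate).
row 2, column 1 = 5: in row 2, 5 can only go here (every other open cell in that row sees a 5).
row 4, column 8 = 4 (hidden single in row 4).
row 7, column 5 = 6 (hidden single in row 7).
row 9, column 7 = 9 (hidden single in row 9).
row 1, column 5 = 9 (hidden single in row 1).
row 2, column 9 = 9: in row 2, 9 can only go here (every other open cell in that row sees a 9).
row 2, column 5 = 4: in column 5, 4 can only go here (every other open cell in that column sees a 4).
row 8, column 7 = 1 (hidden single in column 7).
row 5, column 9 = 6 (hidden single in column 9).
row 7, column 7 = 5 (hidden single in main diagonal).
row 5, column 7 = 8 (sole candidate).
row 5, column 8 = 5 (sole candidate).
Singles propagation stalls; row 2, column 3 is still open with candidates {1,7}.
  Try row 2, column 3 = 7: then row 1 has no cell left for 7 — contradiction.
So row 2, column 3 = 1.
row 2, column 4 = 7: in row 2, 7 can only go here (every other open cell in that row sees a 7).
row 3, column 5 = 2 (sole candidate).
row 3, column 4 = 1 (hidden single in row 3).
row 7, column 4 = 8 (sole candidate).
row 8, column 6 = 2 (sole candidate).
row 9, column 6 = 1 (sole candidate).
row 7, column 2 = 1 (hidden single in row 7).
Singles propagation stalls; row 2, column 6 is still open with candidates {6,8}.
  Try row 2, column 6 = 8: this forces row 1, column 6=6, row 1, column 7=2; then row 2, column 8 has no candidate left — contradiction.
So row 2, column 6 = 6.
row 1, column 6 = 8 (sole candidate).
row 1, column 7 = 6 (hidden single in row 1).
row 9, column 1 = 8 (hidden single in column 1).
row 2, column 8 = 2: row 2 has {1,4,5,6,7,9}; col 8 has {1,4,5,6,9}; box has {1,4,5,6,9}; anti-diagonal has {1,3,4,5,6,7,8,9} → only 2 remains.
row 7, column 8 = 7 (sole candidate).
row 2, column 7 = 3: row 2 has {1,2,4,5,6,7,9}; col 7 has {1,4,5,6,7,8,9}; box has {1,2,4,5,6,9} → only 3 remains.
row 3, column 8 = 8 (sole candidate).
row 3, column 9 = 7 (sole candidate).
row 4, column 7 = 2 (sole candidate).
row 4, column 9 = 3 (sole candidate).
row 7, column 1 = 2 (sole candidate).
row 8, column 8 = 3 (sole candidate).
row 8, column 9 = 8 (sole candidate).
row 9, column 2 = 4 (sole candidate).
row 9, column 3 = 7 (sole candidate).
row 9, column 5 = 3 (sole candidate).
row 9, column 9 = 2 (sole candidate).
row 1, column 1 = 7 (sole candidate).
row 1, column 2 = 2 (sole candidate).
row 1, column 3 = 4 (sole candidate).
row 2, column 2 = 8: row 2 has {1,2,3,4,5,6,7,9}; col 2 has {1,2,4,5,6,7,9}; box has {1,2,4,5,6,7,9}; main diagonal has {1,2,3,4,5,6,7,9} → only 8 remains.

581746329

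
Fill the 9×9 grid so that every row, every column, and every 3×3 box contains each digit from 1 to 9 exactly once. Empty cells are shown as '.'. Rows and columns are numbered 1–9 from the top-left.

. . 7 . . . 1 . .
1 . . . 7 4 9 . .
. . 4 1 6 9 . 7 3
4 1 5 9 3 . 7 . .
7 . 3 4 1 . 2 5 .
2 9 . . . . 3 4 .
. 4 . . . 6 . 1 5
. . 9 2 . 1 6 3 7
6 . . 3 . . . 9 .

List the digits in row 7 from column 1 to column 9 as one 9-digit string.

342796815

row 5, column 6 = 8 (sole candidate).
row 6, column 5 = 5 (sole candidate).
row 6, column 6 = 7 (sole candidate).
row 7, column 7 = 8: row 7 has {1,4,5,6}; col 7 has {1,2,3,6,7,9}; box has {1,3,5,6,7,9} → only 8 remains.
row 9, column 6 = 5 (sole candidate).
row 9, column 7 = 4 (sole candidate).
row 9, column 9 = 2 (sole candidate).
row 3, column 7 = 5 (sole candidate).
row 4, column 6 = 2 (sole candidate).
row 5, column 2 = 6 (sole candidate).
row 5, column 9 = 9 (sole candidate).
row 6, column 3 = 8 (sole candidate).
row 6, column 4 = 6 (sole candidate).
row 6, column 9 = 1 (sole candidate).
row 7, column 1 = 3: row 7 has {1,4,5,6,8}; col 1 has {1,2,4,6,7}; box has {4,6,9} → only 3 remains.
row 7, column 3 = 2: row 7 has {1,3,4,5,6,8}; col 3 has {3,4,5,7,8,9}; box has {3,4,6,9} → only 2 remains.
row 7, column 4 = 7: row 7 has {1,2,3,4,5,6,8}; col 4 has {1,2,3,4,6,9}; box has {1,2,3,5,6} → only 7 remains.
row 7, column 5 = 9: row 7 has {1,2,3,4,5,6,7,8}; col 5 has {1,3,5,6,7}; box has {1,2,3,5,6,7} → only 9 remains.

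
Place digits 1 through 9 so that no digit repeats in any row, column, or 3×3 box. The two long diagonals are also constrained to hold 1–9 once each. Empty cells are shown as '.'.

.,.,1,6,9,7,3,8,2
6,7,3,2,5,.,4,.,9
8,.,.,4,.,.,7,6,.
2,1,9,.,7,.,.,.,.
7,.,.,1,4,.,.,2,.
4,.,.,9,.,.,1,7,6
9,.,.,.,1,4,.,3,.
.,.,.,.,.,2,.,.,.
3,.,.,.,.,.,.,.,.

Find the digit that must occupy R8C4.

3

R1C1 = 5 (sole candidate).
R1C2 = 4 (sole candidate).
R2C8 = 1 (sole candidate).
R3C3 = 2 (sole candidate).
R3C5 = 3 (sole candidate).
R3C6 = 1 (sole candidate).
R3C9 = 5 (sole candidate).
R8C1 = 1 (sole candidate).
R8C8 = 9 (sole candidate).
R2C6 = 8 (sole candidate).
R3C2 = 9 (sole candidate).
R6C6 = 3 (sole candidate).
R4C4 = 8 (sole candidate).
R4C7 = 5 (sole candidate).
R4C8 = 4 (sole candidate).
R4C9 = 3 (sole candidate).
R5C9 = 8 (sole candidate).
R6C5 = 2 (sole candidate).
R7C7 = 6 (sole candidate).
R7C9 = 7 (sole candidate).
R8C7 = 8 (sole candidate).
R8C9 = 4 (sole candidate).
R9C7 = 2 (sole candidate).
R9C8 = 5 (sole candidate).
R9C9 = 1 (sole candidate).
R4C6 = 6 (sole candidate).
R5C6 = 5 (sole candidate).
R5C7 = 9 (sole candidate).
R7C4 = 5 (sole candidate).
R8C2 = 5 (sole candidate).
R8C5 = 6 (sole candidate).
R9C4 = 7 (sole candidate).
R9C5 = 8 (sole candidate).
R9C6 = 9 (sole candidate).
R5C3 = 6 (sole candidate).
R6C2 = 8 (sole candidate).
R6C3 = 5 (sole candidate).
R7C2 = 2 (sole candidate).
R7C3 = 8 (sole candidate).
R8C3 = 7 (sole candidate).
R8C4 = 3: row 8 has {1,2,4,5,6,7,8,9}; col 4 has {1,2,4,5,6,7,8,9}; box has {1,2,4,5,6,7,8,9} → only 3 remains.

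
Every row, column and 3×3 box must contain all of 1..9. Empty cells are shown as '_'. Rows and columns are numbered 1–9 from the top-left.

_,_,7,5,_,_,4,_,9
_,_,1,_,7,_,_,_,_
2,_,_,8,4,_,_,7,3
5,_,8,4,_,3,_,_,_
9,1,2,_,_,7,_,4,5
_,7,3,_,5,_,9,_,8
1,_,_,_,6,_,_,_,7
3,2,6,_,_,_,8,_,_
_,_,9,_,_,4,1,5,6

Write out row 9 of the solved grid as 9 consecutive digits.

789234156

r2c9 = 2: row 2 has {1,7}; col 9 has {3,5,6,7,8,9}; box has {3,4,7,9} → only 2 remains.
r3c3 = 5: row 3 has {2,3,4,7,8}; col 3 has {1,2,3,6,7,8,9}; box has {1,2,7} → only 5 remains.
r3c7 = 6: row 3 has {2,3,4,5,7,8}; col 7 has {1,4,8,9}; box has {2,3,4,7,9} → only 6 remains.
r4c2 = 6: row 4 has {3,4,5,8}; col 2 has {1,2,7}; box has {1,2,3,5,7,8,9} → only 6 remains.
r4c9 = 1: row 4 has {3,4,5,6,8}; col 9 has {2,3,5,6,7,8,9}; box has {4,5,8,9} → only 1 remains.
r5c4 = 6: row 5 has {1,2,4,5,7,9}; col 4 has {4,5,8}; box has {3,4,5,7} → only 6 remains.
r5c5 = 8: row 5 has {1,2,4,5,6,7,9}; col 5 has {4,5,6,7}; box has {3,4,5,6,7} → only 8 remains.
r5c7 = 3: row 5 has {1,2,4,5,6,7,8,9}; col 7 has {1,4,6,8,9}; box has {1,4,5,8,9} → only 3 remains.
r6c1 = 4: row 6 has {3,5,7,8,9}; col 1 has {1,2,3,5,9}; box has {1,2,3,5,6,7,8,9} → only 4 remains.
r7c3 = 4: row 7 has {1,6,7}; col 3 has {1,2,3,5,6,7,8,9}; box has {1,2,3,6,9} → only 4 remains.
r7c7 = 2: row 7 has {1,4,6,7}; col 7 has {1,3,4,6,8,9}; box has {1,5,6,7,8} → only 2 remains.
r8c8 = 9: row 8 has {2,3,6,8}; col 8 has {4,5,7}; box has {1,2,5,6,7,8} → only 9 remains.
r8c9 = 4: row 8 has {2,3,6,8,9}; col 9 has {1,2,3,5,6,7,8,9}; box has {1,2,5,6,7,8,9} → only 4 remains.
r9c2 = 8: row 9 has {1,4,5,6,9}; col 2 has {1,2,6,7}; box has {1,2,3,4,6,9} → only 8 remains.
r1c2 = 3: row 1 has {4,5,7,9}; col 2 has {1,2,6,7,8}; box has {1,2,5,7} → only 3 remains.
r2c7 = 5: row 2 has {1,2,7}; col 7 has {1,2,3,4,6,8,9}; box has {2,3,4,6,7,9} → only 5 remains.
r2c8 = 8: row 2 has {1,2,5,7}; col 8 has {4,5,7,9}; box has {2,3,4,5,6,7,9} → only 8 remains.
r3c2 = 9: row 3 has {2,3,4,5,6,7,8}; col 2 has {1,2,3,6,7,8}; box has {1,2,3,5,7} → only 9 remains.
r3c6 = 1: row 3 has {2,3,4,5,6,7,8,9}; col 6 has {3,4,7}; box has {4,5,7,8} → only 1 remains.
r4c7 = 7: row 4 has {1,3,4,5,6,8}; col 7 has {1,2,3,4,5,6,8,9}; box has {1,3,4,5,8,9} → only 7 remains.
r4c8 = 2: row 4 has {1,3,4,5,6,7,8}; col 8 has {4,5,7,8,9}; box has {1,3,4,5,7,8,9} → only 2 remains.
r6c6 = 2: row 6 has {3,4,5,7,8,9}; col 6 has {1,3,4,7}; box has {3,4,5,6,7,8} → only 2 remains.
r6c8 = 6: row 6 has {2,3,4,5,7,8,9}; col 8 has {2,4,5,7,8,9}; box has {1,2,3,4,5,7,8,9} → only 6 remains.
r7c2 = 5: row 7 has {1,2,4,6,7}; col 2 has {1,2,3,6,7,8,9}; box has {1,2,3,4,6,8,9} → only 5 remains.
r7c8 = 3: row 7 has {1,2,4,5,6,7}; col 8 has {2,4,5,6,7,8,9}; box has {1,2,4,5,6,7,8,9} → only 3 remains.
r8c5 = 1: row 8 has {2,3,4,6,8,9}; col 5 has {4,5,6,7,8}; box has {4,6} → only 1 remains.
r8c6 = 5: row 8 has {1,2,3,4,6,8,9}; col 6 has {1,2,3,4,7}; box has {1,4,6} → only 5 remains.
r9c1 = 7: row 9 has {1,4,5,6,8,9}; col 1 has {1,2,3,4,5,9}; box has {1,2,3,4,5,6,8,9} → only 7 remains.
r1c5 = 2: row 1 has {3,4,5,7,9}; col 5 has {1,4,5,6,7,8}; box has {1,4,5,7,8} → only 2 remains.
r1c6 = 6: row 1 has {2,3,4,5,7,9}; col 6 has {1,2,3,4,5,7}; box has {1,2,4,5,7,8} → only 6 remains.
r1c8 = 1: row 1 has {2,3,4,5,6,7,9}; col 8 has {2,3,4,5,6,7,8,9}; box has {2,3,4,5,6,7,8,9} → only 1 remains.
r2c1 = 6: row 2 has {1,2,5,7,8}; col 1 has {1,2,3,4,5,7,9}; box has {1,2,3,5,7,9} → only 6 remains.
r2c2 = 4: row 2 has {1,2,5,6,7,8}; col 2 has {1,2,3,5,6,7,8,9}; box has {1,2,3,5,6,7,9} → only 4 remains.
r2c6 = 9: row 2 has {1,2,4,5,6,7,8}; col 6 has {1,2,3,4,5,6,7}; box has {1,2,4,5,6,7,8} → only 9 remains.
r4c5 = 9: row 4 has {1,2,3,4,5,6,7,8}; col 5 has {1,2,4,5,6,7,8}; box has {2,3,4,5,6,7,8} → only 9 remains.
r6c4 = 1: row 6 has {2,3,4,5,6,7,8,9}; col 4 has {4,5,6,8}; box has {2,3,4,5,6,7,8,9} → only 1 remains.
r7c4 = 9: row 7 has {1,2,3,4,5,6,7}; col 4 has {1,4,5,6,8}; box has {1,4,5,6} → only 9 remains.
r7c6 = 8: row 7 has {1,2,3,4,5,6,7,9}; col 6 has {1,2,3,4,5,6,7,9}; box has {1,4,5,6,9} → only 8 remains.
r8c4 = 7: row 8 has {1,2,3,4,5,6,8,9}; col 4 has {1,4,5,6,8,9}; box has {1,4,5,6,8,9} → only 7 remains.
r9c5 = 3: row 9 has {1,4,5,6,7,8,9}; col 5 has {1,2,4,5,6,7,8,9}; box has {1,4,5,6,7,8,9} → only 3 remains.
r1c1 = 8: row 1 has {1,2,3,4,5,6,7,9}; col 1 has {1,2,3,4,5,6,7,9}; box has {1,2,3,4,5,6,7,9} → only 8 remains.
r2c4 = 3: row 2 has {1,2,4,5,6,7,8,9}; col 4 has {1,4,5,6,7,8,9}; box has {1,2,4,5,6,7,8,9} → only 3 remains.
r9c4 = 2: row 9 has {1,3,4,5,6,7,8,9}; col 4 has {1,3,4,5,6,7,8,9}; box has {1,3,4,5,6,7,8,9} → only 2 remains.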